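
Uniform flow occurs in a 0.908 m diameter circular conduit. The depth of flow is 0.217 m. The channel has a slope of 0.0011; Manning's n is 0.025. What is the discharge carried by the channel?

Q = 0.04 m³/s

For a circular section of diameter D = 0.908 m at depth y = 0.217 m, the central angle is θ = 2 arccos(1 − 2y/D) = 2.043 rad. Then A = (D²/8)(θ − sin θ) = 0.1188 m² and P = Dθ/2 = 0.9276 m.
Hydraulic radius R = A/P = 0.1188/0.9276 = 0.1281 m.
Manning's equation: Q = (1/n) A R^(2/3) S^(1/2) = (1/0.025) × 0.1188 × 0.1281^(2/3) × 0.0011^(1/2) = 0.04 m³/s.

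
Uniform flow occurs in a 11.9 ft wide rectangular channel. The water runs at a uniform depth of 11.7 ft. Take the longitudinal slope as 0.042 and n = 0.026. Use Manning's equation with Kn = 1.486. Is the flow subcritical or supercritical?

Flow area A = b·y = 11.9 × 11.7 = 139.2 ft². Wetted perimeter P = b + 2y = 11.9 + 2×11.7 = 35.3 ft.
Hydraulic radius R = A/P = 139.2/35.3 = 3.944 ft.
V = (1.486/n) R^(2/3) √S = (1.486/0.026) × 3.944^(2/3) × √0.042 = 29.24 ft/s. Hydraulic depth D_h = A/T = 139.2/11.9 = 11.7 ft.
Froude number Fr = V/√(g·D_h) = 29.24/√(32.2×11.7) = 1.51, which is greater than 1, so the flow is supercritical.

supercritical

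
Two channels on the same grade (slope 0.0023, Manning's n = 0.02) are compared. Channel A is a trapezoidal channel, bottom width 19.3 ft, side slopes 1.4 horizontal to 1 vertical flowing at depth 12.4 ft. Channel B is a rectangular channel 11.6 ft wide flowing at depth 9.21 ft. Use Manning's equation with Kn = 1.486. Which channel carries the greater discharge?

channel A

Channel A: With bottom width b = 19.3 ft and side slope z = 1.4: A = (b + zy)y = (19.3 + 1.4×12.4)×12.4 = 454.6 ft²; P = b + 2y√(1+z²) = 19.3 + 2×12.4×1.72 = 61.97 ft. Hydraulic radius R = A/P = 454.6/61.97 = 7.336 ft. Q_A = (1.486/0.02)·454.6·7.336^(2/3)·√0.0023 = 6116 ft³/s.
Channel B: Flow area A = b·y = 11.6 × 9.21 = 106.8 ft². Wetted perimeter P = b + 2y = 11.6 + 2×9.21 = 30.02 ft. Hydraulic radius R = A/P = 106.8/30.02 = 3.559 ft. Q_B = (1.486/0.02)·106.8·3.559^(2/3)·√0.0023 = 887.4 ft³/s.
Q_A = 6116 ft³/s vs Q_B = 887.4 ft³/s, so channel A carries more.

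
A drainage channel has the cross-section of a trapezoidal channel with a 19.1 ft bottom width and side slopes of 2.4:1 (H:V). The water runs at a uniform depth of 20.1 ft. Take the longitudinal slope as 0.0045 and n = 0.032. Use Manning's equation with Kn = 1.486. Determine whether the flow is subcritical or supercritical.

With bottom width b = 19.1 ft and side slope z = 2.4: A = (b + zy)y = (19.1 + 2.4×20.1)×20.1 = 1354 ft²; P = b + 2y√(1+z²) = 19.1 + 2×20.1×2.6 = 123.6 ft.
Hydraulic radius R = A/P = 1354/123.6 = 10.95 ft.
V = (1.486/n) R^(2/3) √S = (1.486/0.032) × 10.95^(2/3) × √0.0045 = 15.36 ft/s. Hydraulic depth D_h = A/T = 1354/115.6 = 11.71 ft.
Froude number Fr = V/√(g·D_h) = 15.36/√(32.2×11.71) = 0.791, which is less than 1, so the flow is subcritical.

subcritical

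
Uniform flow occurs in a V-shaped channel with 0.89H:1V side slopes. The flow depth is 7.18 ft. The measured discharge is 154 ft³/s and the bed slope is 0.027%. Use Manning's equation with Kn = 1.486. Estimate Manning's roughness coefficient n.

n = 0.013

For a triangular section with side slope z = 0.89: A = zy² = 0.89×7.18² = 45.88 ft²; P = 2y√(1+z²) = 2×7.18×1.339 = 19.22 ft.
Hydraulic radius R = A/P = 45.88/19.22 = 2.387 ft.
Rearranging Manning's equation: n = (1.486/Q) A R^(2/3) S^(1/2) = (1.486/154) × 45.88 × 2.387^(2/3) × √0.00027 = 0.013.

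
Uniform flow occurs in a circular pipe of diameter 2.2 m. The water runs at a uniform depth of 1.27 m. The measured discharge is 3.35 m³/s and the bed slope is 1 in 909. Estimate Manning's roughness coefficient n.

For a circular section of diameter D = 2.2 m at depth y = 1.27 m, the central angle is θ = 2 arccos(1 − 2y/D) = 3.452 rad. Then A = (D²/8)(θ − sin θ) = 2.273 m² and P = Dθ/2 = 3.797 m.
Hydraulic radius R = A/P = 2.273/3.797 = 0.5987 m.
Rearranging Manning's equation: n = (1/Q) A R^(2/3) S^(1/2) = (1/3.35) × 2.273 × 0.5987^(2/3) × √0.0011 = 0.016.

n = 0.016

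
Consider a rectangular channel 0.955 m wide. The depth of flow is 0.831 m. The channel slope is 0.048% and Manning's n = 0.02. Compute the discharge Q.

Flow area A = b·y = 0.955 × 0.831 = 0.7936 m². Wetted perimeter P = b + 2y = 0.955 + 2×0.831 = 2.617 m.
Hydraulic radius R = A/P = 0.7936/2.617 = 0.3032 m.
Manning's equation: Q = (1/n) A R^(2/3) S^(1/2) = (1/0.02) × 0.7936 × 0.3032^(2/3) × 0.00048^(1/2) = 0.392 m³/s.

Q = 0.392 m³/s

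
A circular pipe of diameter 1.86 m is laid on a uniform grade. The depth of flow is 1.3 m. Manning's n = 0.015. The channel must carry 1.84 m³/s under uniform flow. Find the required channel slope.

S = 0.00041

For a circular section of diameter D = 1.86 m at depth y = 1.3 m, the central angle is θ = 2 arccos(1 − 2y/D) = 3.96 rad. Then A = (D²/8)(θ − sin θ) = 2.028 m² and P = Dθ/2 = 3.683 m.
Hydraulic radius R = A/P = 2.028/3.683 = 0.5507 m.
From Manning's equation, S = [nQ / (1 A R^(2/3))]² = [0.015 × 1.84 / (1 × 2.028 × 0.5507^(2/3))]² = 0.00041.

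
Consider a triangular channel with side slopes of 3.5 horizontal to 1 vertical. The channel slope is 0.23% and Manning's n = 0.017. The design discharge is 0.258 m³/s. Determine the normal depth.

y_n = 0.306 m

Manning's equation rearranged: A R^(2/3) = nQ / (1·√S) = 0.017 × 0.258 / (√0.0023) = 0.09145.
Try y = 0.372 m: A R^(2/3) = 0.1537 — too large.
Try y = 0.256 m: A R^(2/3) = 0.05675 — too small.
Try y = 0.306 m: A R^(2/3) = 0.09133 — close enough.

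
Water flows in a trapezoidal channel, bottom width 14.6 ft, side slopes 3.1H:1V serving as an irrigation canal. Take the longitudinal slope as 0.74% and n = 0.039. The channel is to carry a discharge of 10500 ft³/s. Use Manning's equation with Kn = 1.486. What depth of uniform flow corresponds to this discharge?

Manning's equation rearranged: A R^(2/3) = nQ / (1.486·√S) = 0.039 × 10500 / (1.486 × √0.0074) = 3203.
Try y = 16.9 ft: A R^(2/3) = 4927 — too large.
Try y = 11 ft: A R^(2/3) = 1810 — too small.
Try y = 14.1 ft: A R^(2/3) = 3212 — close enough.

y_n = 14.1 ft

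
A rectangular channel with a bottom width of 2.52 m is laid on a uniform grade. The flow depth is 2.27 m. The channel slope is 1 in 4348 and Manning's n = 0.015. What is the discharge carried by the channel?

Flow area A = b·y = 2.52 × 2.27 = 5.72 m². Wetted perimeter P = b + 2y = 2.52 + 2×2.27 = 7.06 m.
Hydraulic radius R = A/P = 5.72/7.06 = 0.8103 m.
Manning's equation: Q = (1/n) A R^(2/3) S^(1/2) = (1/0.015) × 5.72 × 0.8103^(2/3) × 0.00023^(1/2) = 5.03 m³/s.

Q = 5.03 m³/s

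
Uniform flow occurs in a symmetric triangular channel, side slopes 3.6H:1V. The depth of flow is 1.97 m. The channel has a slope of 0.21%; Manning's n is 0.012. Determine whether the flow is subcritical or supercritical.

supercritical

For a triangular section with side slope z = 3.6: A = zy² = 3.6×1.97² = 13.97 m²; P = 2y√(1+z²) = 2×1.97×3.736 = 14.72 m.
Hydraulic radius R = A/P = 13.97/14.72 = 0.9491 m.
V = (1/n) R^(2/3) √S = (1/0.012) × 0.9491^(2/3) × √0.0021 = 3.688 m/s. Hydraulic depth D_h = A/T = 13.97/14.18 = 0.985 m.
Froude number Fr = V/√(g·D_h) = 3.688/√(9.81×0.985) = 1.19, which is greater than 1, so the flow is supercritical.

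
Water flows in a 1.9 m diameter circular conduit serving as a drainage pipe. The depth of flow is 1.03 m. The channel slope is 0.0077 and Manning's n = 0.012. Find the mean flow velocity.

For a circular section of diameter D = 1.9 m at depth y = 1.03 m, the central angle is θ = 2 arccos(1 − 2y/D) = 3.31 rad. Then A = (D²/8)(θ − sin θ) = 1.569 m² and P = Dθ/2 = 3.145 m.
Hydraulic radius R = A/P = 1.569/3.145 = 0.4991 m.
From Manning's equation, V = (1/n) R^(2/3) S^(1/2) = (1/0.012) × 0.4991^(2/3) × 0.0077^(1/2) = 4.6 m/s.

V = 4.6 m/s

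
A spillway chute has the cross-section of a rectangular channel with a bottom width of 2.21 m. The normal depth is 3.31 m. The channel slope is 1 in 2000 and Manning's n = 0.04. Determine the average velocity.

Flow area A = b·y = 2.21 × 3.31 = 7.315 m². Wetted perimeter P = b + 2y = 2.21 + 2×3.31 = 8.83 m.
Hydraulic radius R = A/P = 7.315/8.83 = 0.8284 m.
From Manning's equation, V = (1/n) R^(2/3) S^(1/2) = (1/0.04) × 0.8284^(2/3) × 0.0005^(1/2) = 0.493 m/s.

V = 0.493 m/s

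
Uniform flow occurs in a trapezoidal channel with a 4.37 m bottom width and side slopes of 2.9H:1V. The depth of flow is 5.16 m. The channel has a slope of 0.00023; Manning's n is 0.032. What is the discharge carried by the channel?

Q = 93.2 m³/s

With bottom width b = 4.37 m and side slope z = 2.9: A = (b + zy)y = (4.37 + 2.9×5.16)×5.16 = 99.76 m²; P = b + 2y√(1+z²) = 4.37 + 2×5.16×3.068 = 36.03 m.
Hydraulic radius R = A/P = 99.76/36.03 = 2.769 m.
Manning's equation: Q = (1/n) A R^(2/3) S^(1/2) = (1/0.032) × 99.76 × 2.769^(2/3) × 0.00023^(1/2) = 93.2 m³/s.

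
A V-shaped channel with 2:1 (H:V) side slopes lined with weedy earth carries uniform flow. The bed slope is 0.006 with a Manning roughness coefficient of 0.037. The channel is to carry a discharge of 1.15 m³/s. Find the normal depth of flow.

y_n = 0.753 m

Manning's equation rearranged: A R^(2/3) = nQ / (1·√S) = 0.037 × 1.15 / (√0.006) = 0.5493.
At y = 0.931 m: A R^(2/3) = 0.9666 — too large.
At y = 0.654 m: A R^(2/3) = 0.3769 — too small.
At y = 0.753 m: A R^(2/3) = 0.5489 — matches.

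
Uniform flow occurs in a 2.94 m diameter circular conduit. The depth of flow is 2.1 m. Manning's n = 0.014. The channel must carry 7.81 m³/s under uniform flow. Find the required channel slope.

For a circular section of diameter D = 2.94 m at depth y = 2.1 m, the central angle is θ = 2 arccos(1 − 2y/D) = 4.027 rad. Then A = (D²/8)(θ − sin θ) = 5.188 m² and P = Dθ/2 = 5.92 m.
Hydraulic radius R = A/P = 5.188/5.92 = 0.8763 m.
From Manning's equation, S = [nQ / (1 A R^(2/3))]² = [0.014 × 7.81 / (1 × 5.188 × 0.8763^(2/3))]² = 0.00053.

S = 0.00053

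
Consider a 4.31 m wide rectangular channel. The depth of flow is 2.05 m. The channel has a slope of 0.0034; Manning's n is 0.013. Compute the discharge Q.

Flow area A = b·y = 4.31 × 2.05 = 8.835 m². Wetted perimeter P = b + 2y = 4.31 + 2×2.05 = 8.41 m.
Hydraulic radius R = A/P = 8.835/8.41 = 1.051 m.
Manning's equation: Q = (1/n) A R^(2/3) S^(1/2) = (1/0.013) × 8.835 × 1.051^(2/3) × 0.0034^(1/2) = 41 m³/s.

Q = 41 m³/s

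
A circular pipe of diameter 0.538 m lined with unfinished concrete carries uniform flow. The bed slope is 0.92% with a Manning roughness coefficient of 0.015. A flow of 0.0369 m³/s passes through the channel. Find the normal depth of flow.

Manning's equation rearranged: A R^(2/3) = nQ / (1·√S) = 0.015 × 0.0369 / (√0.0092) = 0.005771.
Try y = 0.135 m: A R^(2/3) = 0.008235 — high.
Try y = 0.0802 m: A R^(2/3) = 0.002864 — low.
Try y = 0.113 m: A R^(2/3) = 0.00577 — matches.

y_n = 0.113 m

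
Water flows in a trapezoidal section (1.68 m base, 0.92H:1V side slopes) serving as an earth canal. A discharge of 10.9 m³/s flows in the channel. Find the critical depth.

At critical depth, Q² T / (g A³) = 1, i.e. A³/T = Q²/g = 10.9²/9.81 = 12.11.
At y = 1.15 m: A³/T = 8.224 — too small.
At y = 1.62 m: A³/T = 29.07 — too large.
At y = 1.28 m: A³/T = 12.13 — matches.

y_c = 1.28 m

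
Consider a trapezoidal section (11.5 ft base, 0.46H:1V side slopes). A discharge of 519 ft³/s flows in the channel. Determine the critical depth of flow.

At critical depth, Q² T / (g A³) = 1, i.e. A³/T = Q²/g = 519²/32.2 = 8365.
At y = 3.03 ft: A³/T = 4174 — low.
At y = 4.13 ft: A³/T = 11080 — high.
At y = 3.78 ft: A³/T = 8367 — matches.

y_c = 3.78 ft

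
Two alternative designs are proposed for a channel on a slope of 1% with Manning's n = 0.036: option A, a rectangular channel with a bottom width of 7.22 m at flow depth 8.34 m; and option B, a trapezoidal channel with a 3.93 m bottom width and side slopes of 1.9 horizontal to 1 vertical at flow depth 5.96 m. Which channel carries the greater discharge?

Channel A: Flow area A = b·y = 7.22 × 8.34 = 60.21 m². Wetted perimeter P = b + 2y = 7.22 + 2×8.34 = 23.9 m. Hydraulic radius R = A/P = 60.21/23.9 = 2.519 m. Q_A = (1/0.036)·60.21·2.519^(2/3)·√0.01 = 309.7 m³/s.
Channel B: With bottom width b = 3.93 m and side slope z = 1.9: A = (b + zy)y = (3.93 + 1.9×5.96)×5.96 = 90.91 m²; P = b + 2y√(1+z²) = 3.93 + 2×5.96×2.147 = 29.52 m. Hydraulic radius R = A/P = 90.91/29.52 = 3.079 m. Q_B = (1/0.036)·90.91·3.079^(2/3)·√0.01 = 534.5 m³/s.
Q_A = 309.7 m³/s vs Q_B = 534.5 m³/s, so channel B carries more.

channel B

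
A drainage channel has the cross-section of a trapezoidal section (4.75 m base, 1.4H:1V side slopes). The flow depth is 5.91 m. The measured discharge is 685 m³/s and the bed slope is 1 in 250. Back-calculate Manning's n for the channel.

n = 0.015

With bottom width b = 4.75 m and side slope z = 1.4: A = (b + zy)y = (4.75 + 1.4×5.91)×5.91 = 76.97 m²; P = b + 2y√(1+z²) = 4.75 + 2×5.91×1.72 = 25.09 m.
Hydraulic radius R = A/P = 76.97/25.09 = 3.068 m.
Rearranging Manning's equation: n = (1/Q) A R^(2/3) S^(1/2) = (1/685) × 76.97 × 3.068^(2/3) × √0.004 = 0.015.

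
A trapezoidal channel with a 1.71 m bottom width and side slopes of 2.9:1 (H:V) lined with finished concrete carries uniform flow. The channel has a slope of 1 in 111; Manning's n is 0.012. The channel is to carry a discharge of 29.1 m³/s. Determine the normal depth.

Manning's equation rearranged: A R^(2/3) = nQ / (1·√S) = 0.012 × 29.1 / (√0.009009) = 3.679.
Try y = 0.755 m: A R^(2/3) = 1.765 — low.
Try y = 1.06 m: A R^(2/3) = 3.677 — ≈ 3.679.

y_n = 1.06 m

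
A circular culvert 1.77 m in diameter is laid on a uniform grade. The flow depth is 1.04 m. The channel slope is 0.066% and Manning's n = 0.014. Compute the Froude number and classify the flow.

subcritical

For a circular section of diameter D = 1.77 m at depth y = 1.04 m, the central angle is θ = 2 arccos(1 − 2y/D) = 3.494 rad. Then A = (D²/8)(θ − sin θ) = 1.503 m² and P = Dθ/2 = 3.092 m.
Hydraulic radius R = A/P = 1.503/3.092 = 0.4862 m.
V = (1/n) R^(2/3) √S = (1/0.014) × 0.4862^(2/3) × √0.00066 = 1.135 m/s. Hydraulic depth D_h = A/T = 1.503/1.743 = 0.8626 m.
Froude number Fr = V/√(g·D_h) = 1.135/√(9.81×0.8626) = 0.39, which is less than 1, so the flow is subcritical.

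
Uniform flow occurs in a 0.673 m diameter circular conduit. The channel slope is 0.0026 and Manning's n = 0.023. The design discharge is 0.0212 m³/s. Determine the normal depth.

y_n = 0.135 m

Manning's equation rearranged: A R^(2/3) = nQ / (1·√S) = 0.023 × 0.0212 / (√0.0026) = 0.009563.
Trying y = 0.162 m: A R^(2/3) = 0.01378 — too large.
Trying y = 0.107 m: A R^(2/3) = 0.005942 — too small.
Trying y = 0.135 m: A R^(2/3) = 0.009551 — ≈ 0.009563.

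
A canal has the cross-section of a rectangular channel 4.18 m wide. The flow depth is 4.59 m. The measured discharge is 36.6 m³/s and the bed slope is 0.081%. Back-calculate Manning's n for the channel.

Flow area A = b·y = 4.18 × 4.59 = 19.19 m². Wetted perimeter P = b + 2y = 4.18 + 2×4.59 = 13.36 m.
Hydraulic radius R = A/P = 19.19/13.36 = 1.436 m.
Rearranging Manning's equation: n = (1/Q) A R^(2/3) S^(1/2) = (1/36.6) × 19.19 × 1.436^(2/3) × √0.00081 = 0.019.

n = 0.019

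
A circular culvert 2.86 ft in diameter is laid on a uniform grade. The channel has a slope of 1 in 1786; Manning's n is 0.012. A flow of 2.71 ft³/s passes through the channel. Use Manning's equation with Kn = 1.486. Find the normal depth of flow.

Manning's equation rearranged: A R^(2/3) = nQ / (1.486·√S) = 0.012 × 2.71 / (1.486 × √0.0005599) = 0.9249.
Try y = 0.719 ft: A R^(2/3) = 0.7115 — low.
Try y = 0.981 ft: A R^(2/3) = 1.3 — high.
Try y = 0.822 ft: A R^(2/3) = 0.9256 — close enough.

y_n = 0.822 ft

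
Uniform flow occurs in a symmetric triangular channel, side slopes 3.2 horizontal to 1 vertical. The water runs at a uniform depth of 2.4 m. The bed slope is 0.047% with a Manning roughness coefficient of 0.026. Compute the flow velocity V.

For a triangular section with side slope z = 3.2: A = zy² = 3.2×2.4² = 18.43 m²; P = 2y√(1+z²) = 2×2.4×3.353 = 16.09 m.
Hydraulic radius R = A/P = 18.43/16.09 = 1.145 m.
From Manning's equation, V = (1/n) R^(2/3) S^(1/2) = (1/0.026) × 1.145^(2/3) × 0.00047^(1/2) = 0.913 m/s.

V = 0.913 m/s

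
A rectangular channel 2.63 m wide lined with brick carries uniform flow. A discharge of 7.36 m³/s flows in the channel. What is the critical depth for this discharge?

y_c = 0.928 m

For a rectangular channel, critical depth y_c = (q²/g)^(1/3) where q = Q/b = 7.36/2.63 = 2.798 m²/s.
So y_c = (2.798²/9.81)^(1/3) = 0.928 m.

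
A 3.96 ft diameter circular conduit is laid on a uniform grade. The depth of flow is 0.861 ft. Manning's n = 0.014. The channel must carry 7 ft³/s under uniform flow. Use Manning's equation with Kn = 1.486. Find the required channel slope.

For a circular section of diameter D = 3.96 ft at depth y = 0.861 ft, the central angle is θ = 2 arccos(1 − 2y/D) = 1.94 rad. Then A = (D²/8)(θ − sin θ) = 1.976 ft² and P = Dθ/2 = 3.842 ft.
Hydraulic radius R = A/P = 1.976/3.842 = 0.5142 ft.
From Manning's equation, S = [nQ / (1.486 A R^(2/3))]² = [0.014 × 7 / (1.486 × 1.976 × 0.5142^(2/3))]² = 0.0027.

S = 0.0027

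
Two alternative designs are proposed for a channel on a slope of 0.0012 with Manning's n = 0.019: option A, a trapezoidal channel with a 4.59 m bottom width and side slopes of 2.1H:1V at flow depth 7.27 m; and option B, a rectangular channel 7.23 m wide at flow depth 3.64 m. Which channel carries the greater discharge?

channel A

Channel A: With bottom width b = 4.59 m and side slope z = 2.1: A = (b + zy)y = (4.59 + 2.1×7.27)×7.27 = 144.4 m²; P = b + 2y√(1+z²) = 4.59 + 2×7.27×2.326 = 38.41 m. Hydraulic radius R = A/P = 144.4/38.41 = 3.758 m. Q_A = (1/0.019)·144.4·3.758^(2/3)·√0.0012 = 636.2 m³/s.
Channel B: Flow area A = b·y = 7.23 × 3.64 = 26.32 m². Wetted perimeter P = b + 2y = 7.23 + 2×3.64 = 14.51 m. Hydraulic radius R = A/P = 26.32/14.51 = 1.814 m. Q_B = (1/0.019)·26.32·1.814^(2/3)·√0.0012 = 71.36 m³/s.
Q_A = 636.2 m³/s vs Q_B = 71.36 m³/s, so channel A carries more.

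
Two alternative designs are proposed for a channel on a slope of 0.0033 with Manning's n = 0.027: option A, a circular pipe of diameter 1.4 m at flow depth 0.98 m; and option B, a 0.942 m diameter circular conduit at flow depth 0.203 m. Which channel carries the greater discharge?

channel A

Channel A: For a circular section of diameter D = 1.4 m at depth y = 0.98 m, the central angle is θ = 2 arccos(1 − 2y/D) = 3.965 rad. Then A = (D²/8)(θ − sin θ) = 1.151 m² and P = Dθ/2 = 2.775 m. Hydraulic radius R = A/P = 1.151/2.775 = 0.4147 m. Q_A = (1/0.027)·1.151·0.4147^(2/3)·√0.0033 = 1.362 m³/s.
Channel B: For a circular section of diameter D = 0.942 m at depth y = 0.203 m, the central angle is θ = 2 arccos(1 − 2y/D) = 1.931 rad. Then A = (D²/8)(θ − sin θ) = 0.1104 m² and P = Dθ/2 = 0.9095 m. Hydraulic radius R = A/P = 0.1104/0.9095 = 0.1214 m. Q_B = (1/0.027)·0.1104·0.1214^(2/3)·√0.0033 = 0.05757 m³/s.
Q_A = 1.362 m³/s vs Q_B = 0.05757 m³/s, so channel A carries more.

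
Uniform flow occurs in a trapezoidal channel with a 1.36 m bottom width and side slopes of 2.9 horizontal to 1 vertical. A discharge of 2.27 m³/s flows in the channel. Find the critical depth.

y_c = 0.473 m

At critical depth, Q² T / (g A³) = 1, i.e. A³/T = Q²/g = 2.27²/9.81 = 0.5253.
Try y = 0.384 m: A³/T = 0.2389 — too small.
Try y = 0.533 m: A³/T = 0.8345 — too large.
Try y = 0.473 m: A³/T = 0.5257 — ≈ 0.5253.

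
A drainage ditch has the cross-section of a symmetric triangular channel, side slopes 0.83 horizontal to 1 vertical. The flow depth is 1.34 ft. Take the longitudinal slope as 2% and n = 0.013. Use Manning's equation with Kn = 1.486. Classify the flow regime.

supercritical

For a triangular section with side slope z = 0.83: A = zy² = 0.83×1.34² = 1.49 ft²; P = 2y√(1+z²) = 2×1.34×1.3 = 3.483 ft.
Hydraulic radius R = A/P = 1.49/3.483 = 0.4279 ft.
V = (1.486/n) R^(2/3) √S = (1.486/0.013) × 0.4279^(2/3) × √0.02 = 9.18 ft/s. Hydraulic depth D_h = A/T = 1.49/2.224 = 0.67 ft.
Froude number Fr = V/√(g·D_h) = 9.18/√(32.2×0.67) = 1.98, which is greater than 1, so the flow is supercritical.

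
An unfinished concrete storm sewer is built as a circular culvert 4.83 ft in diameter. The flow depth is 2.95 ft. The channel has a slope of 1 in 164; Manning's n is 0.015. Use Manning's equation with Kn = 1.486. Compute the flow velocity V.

For a circular section of diameter D = 4.83 ft at depth y = 2.95 ft, the central angle is θ = 2 arccos(1 − 2y/D) = 3.588 rad. Then A = (D²/8)(θ − sin θ) = 11.72 ft² and P = Dθ/2 = 8.666 ft.
Hydraulic radius R = A/P = 11.72/8.666 = 1.353 ft.
From Manning's equation, V = (1.486/n) R^(2/3) S^(1/2) = (1.486/0.015) × 1.353^(2/3) × 0.006098^(1/2) = 9.46 ft/s.

V = 9.46 ft/s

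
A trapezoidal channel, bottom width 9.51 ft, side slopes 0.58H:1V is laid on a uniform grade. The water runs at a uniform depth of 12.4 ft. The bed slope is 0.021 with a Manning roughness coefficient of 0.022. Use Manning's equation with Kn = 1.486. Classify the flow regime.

supercritical

With bottom width b = 9.51 ft and side slope z = 0.58: A = (b + zy)y = (9.51 + 0.58×12.4)×12.4 = 207.1 ft²; P = b + 2y√(1+z²) = 9.51 + 2×12.4×1.156 = 38.18 ft.
Hydraulic radius R = A/P = 207.1/38.18 = 5.425 ft.
V = (1.486/n) R^(2/3) √S = (1.486/0.022) × 5.425^(2/3) × √0.021 = 30.22 ft/s. Hydraulic depth D_h = A/T = 207.1/23.89 = 8.668 ft.
Froude number Fr = V/√(g·D_h) = 30.22/√(32.2×8.668) = 1.81, which is greater than 1, so the flow is supercritical.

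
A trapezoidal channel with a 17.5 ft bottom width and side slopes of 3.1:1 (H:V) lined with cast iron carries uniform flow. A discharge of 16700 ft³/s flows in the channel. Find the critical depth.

At critical depth, Q² T / (g A³) = 1, i.e. A³/T = Q²/g = 16700²/32.2 = 8661000.
Trying y = 19.5 ft: A³/T = 25380000 — high.
Trying y = 15.3 ft: A³/T = 8726000 — ≈ 8661000.

y_c = 15.3 ft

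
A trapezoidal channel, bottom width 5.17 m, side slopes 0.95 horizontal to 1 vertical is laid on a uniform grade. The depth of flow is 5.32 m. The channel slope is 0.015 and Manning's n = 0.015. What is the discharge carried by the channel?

Q = 870 m³/s

With bottom width b = 5.17 m and side slope z = 0.95: A = (b + zy)y = (5.17 + 0.95×5.32)×5.32 = 54.39 m²; P = b + 2y√(1+z²) = 5.17 + 2×5.32×1.379 = 19.85 m.
Hydraulic radius R = A/P = 54.39/19.85 = 2.741 m.
Manning's equation: Q = (1/n) A R^(2/3) S^(1/2) = (1/0.015) × 54.39 × 2.741^(2/3) × 0.015^(1/2) = 870 m³/s.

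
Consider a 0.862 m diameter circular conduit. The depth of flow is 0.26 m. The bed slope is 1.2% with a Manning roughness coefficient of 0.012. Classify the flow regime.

For a circular section of diameter D = 0.862 m at depth y = 0.26 m, the central angle is θ = 2 arccos(1 − 2y/D) = 2.326 rad. Then A = (D²/8)(θ − sin θ) = 0.1484 m² and P = Dθ/2 = 1.002 m.
Hydraulic radius R = A/P = 0.1484/1.002 = 0.148 m.
V = (1/n) R^(2/3) √S = (1/0.012) × 0.148^(2/3) × √0.012 = 2.554 m/s. Hydraulic depth D_h = A/T = 0.1484/0.7913 = 0.1875 m.
Froude number Fr = V/√(g·D_h) = 2.554/√(9.81×0.1875) = 1.88, which is greater than 1, so the flow is supercritical.

supercritical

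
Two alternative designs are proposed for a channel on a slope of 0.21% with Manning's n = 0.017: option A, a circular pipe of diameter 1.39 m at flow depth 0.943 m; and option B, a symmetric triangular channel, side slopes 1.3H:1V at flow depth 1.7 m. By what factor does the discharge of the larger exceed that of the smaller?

4.79

Channel A: For a circular section of diameter D = 1.39 m at depth y = 0.943 m, the central angle is θ = 2 arccos(1 − 2y/D) = 3.871 rad. Then A = (D²/8)(θ − sin θ) = 1.096 m² and P = Dθ/2 = 2.691 m. Hydraulic radius R = A/P = 1.096/2.691 = 0.4073 m. Q_A = (1/0.017)·1.096·0.4073^(2/3)·√0.0021 = 1.623 m³/s.
Channel B: For a triangular section with side slope z = 1.3: A = zy² = 1.3×1.7² = 3.757 m²; P = 2y√(1+z²) = 2×1.7×1.64 = 5.576 m. Hydraulic radius R = A/P = 3.757/5.576 = 0.6737 m. Q_B = (1/0.017)·3.757·0.6737^(2/3)·√0.0021 = 7.783 m³/s.
The larger discharge is 7.783 m³/s and the smaller is 1.623 m³/s; the ratio is 4.79.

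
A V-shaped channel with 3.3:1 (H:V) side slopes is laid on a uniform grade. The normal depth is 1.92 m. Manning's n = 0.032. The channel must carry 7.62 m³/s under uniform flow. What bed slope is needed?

For a triangular section with side slope z = 3.3: A = zy² = 3.3×1.92² = 12.17 m²; P = 2y√(1+z²) = 2×1.92×3.448 = 13.24 m.
Hydraulic radius R = A/P = 12.17/13.24 = 0.9187 m.
From Manning's equation, S = [nQ / (1 A R^(2/3))]² = [0.032 × 7.62 / (1 × 12.17 × 0.9187^(2/3))]² = 0.00045.

S = 0.00045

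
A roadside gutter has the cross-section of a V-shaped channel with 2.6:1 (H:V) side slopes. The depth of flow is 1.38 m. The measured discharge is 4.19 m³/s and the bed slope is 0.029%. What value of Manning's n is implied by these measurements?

For a triangular section with side slope z = 2.6: A = zy² = 2.6×1.38² = 4.951 m²; P = 2y√(1+z²) = 2×1.38×2.786 = 7.688 m.
Hydraulic radius R = A/P = 4.951/7.688 = 0.644 m.
Rearranging Manning's equation: n = (1/Q) A R^(2/3) S^(1/2) = (1/4.19) × 4.951 × 0.644^(2/3) × √0.00029 = 0.015.

n = 0.015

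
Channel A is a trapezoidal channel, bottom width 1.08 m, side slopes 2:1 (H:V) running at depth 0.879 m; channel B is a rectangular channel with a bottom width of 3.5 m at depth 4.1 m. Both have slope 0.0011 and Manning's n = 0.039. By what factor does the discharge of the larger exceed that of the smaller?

Channel A: With bottom width b = 1.08 m and side slope z = 2: A = (b + zy)y = (1.08 + 2×0.879)×0.879 = 2.495 m²; P = b + 2y√(1+z²) = 1.08 + 2×0.879×2.236 = 5.011 m. Hydraulic radius R = A/P = 2.495/5.011 = 0.4978 m. Q_A = (1/0.039)·2.495·0.4978^(2/3)·√0.0011 = 1.333 m³/s.
Channel B: Flow area A = b·y = 3.5 × 4.1 = 14.35 m². Wetted perimeter P = b + 2y = 3.5 + 2×4.1 = 11.7 m. Hydraulic radius R = A/P = 14.35/11.7 = 1.226 m. Q_B = (1/0.039)·14.35·1.226^(2/3)·√0.0011 = 13.98 m³/s.
The larger discharge is 13.98 m³/s and the smaller is 1.333 m³/s; the ratio is 10.5.

10.5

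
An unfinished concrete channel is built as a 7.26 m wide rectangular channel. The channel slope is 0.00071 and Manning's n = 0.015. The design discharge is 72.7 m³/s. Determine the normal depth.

y_n = 3.75 m

Manning's equation rearranged: A R^(2/3) = nQ / (1·√S) = 0.015 × 72.7 / (√0.00071) = 40.93.
At y = 4.2 m: A R^(2/3) = 47.55 — too large.
At y = 2.59 m: A R^(2/3) = 24.77 — too small.
At y = 3.75 m: A R^(2/3) = 40.95 — close enough.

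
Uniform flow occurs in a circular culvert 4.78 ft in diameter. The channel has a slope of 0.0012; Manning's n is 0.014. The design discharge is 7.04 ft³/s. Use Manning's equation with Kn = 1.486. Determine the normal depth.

Manning's equation rearranged: A R^(2/3) = nQ / (1.486·√S) = 0.014 × 7.04 / (1.486 × √0.0012) = 1.915.
Try y = 0.754 ft: A R^(2/3) = 1.09 — low.
Try y = 1.13 ft: A R^(2/3) = 2.477 — high.
Try y = 0.994 ft: A R^(2/3) = 1.915 — close enough.

y_n = 0.994 ft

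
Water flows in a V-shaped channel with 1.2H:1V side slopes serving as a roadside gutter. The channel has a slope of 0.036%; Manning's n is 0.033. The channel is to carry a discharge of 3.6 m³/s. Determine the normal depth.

Manning's equation rearranged: A R^(2/3) = nQ / (1·√S) = 0.033 × 3.6 / (√0.00036) = 6.261.
Try y = 1.96 m: A R^(2/3) = 3.815 — short.
Try y = 2.64 m: A R^(2/3) = 8.442 — over.
Try y = 2.36 m: A R^(2/3) = 6.26 — close enough.

y_n = 2.36 m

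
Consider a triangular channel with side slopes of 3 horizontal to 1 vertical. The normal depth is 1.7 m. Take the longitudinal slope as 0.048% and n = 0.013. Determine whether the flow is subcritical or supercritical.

For a triangular section with side slope z = 3: A = zy² = 3×1.7² = 8.67 m²; P = 2y√(1+z²) = 2×1.7×3.162 = 10.75 m.
Hydraulic radius R = A/P = 8.67/10.75 = 0.8064 m.
V = (1/n) R^(2/3) √S = (1/0.013) × 0.8064^(2/3) × √0.00048 = 1.46 m/s. Hydraulic depth D_h = A/T = 8.67/10.2 = 0.85 m.
Froude number Fr = V/√(g·D_h) = 1.46/√(9.81×0.85) = 0.506, which is less than 1, so the flow is subcritical.

subcritical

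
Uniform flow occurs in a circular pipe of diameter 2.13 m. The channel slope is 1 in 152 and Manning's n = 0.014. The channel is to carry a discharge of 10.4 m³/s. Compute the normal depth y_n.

Manning's equation rearranged: A R^(2/3) = nQ / (1·√S) = 0.014 × 10.4 / (√0.006579) = 1.795.
At y = 1.71 m: A R^(2/3) = 2.296 — high.
At y = 1.26 m: A R^(2/3) = 1.539 — low.
At y = 1.4 m: A R^(2/3) = 1.799 — ≈ 1.795.

y_n = 1.4 m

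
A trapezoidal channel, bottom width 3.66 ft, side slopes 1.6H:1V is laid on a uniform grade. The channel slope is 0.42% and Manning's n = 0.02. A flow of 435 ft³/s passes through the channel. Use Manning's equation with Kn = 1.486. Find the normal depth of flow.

Manning's equation rearranged: A R^(2/3) = nQ / (1.486·√S) = 0.02 × 435 / (1.486 × √0.0042) = 90.34.
Try y = 5.17 ft: A R^(2/3) = 118.5 — too large.
Try y = 3.89 ft: A R^(2/3) = 62.98 — too small.
Try y = 4.58 ft: A R^(2/3) = 90.28 — ≈ 90.34.

y_n = 4.58 ft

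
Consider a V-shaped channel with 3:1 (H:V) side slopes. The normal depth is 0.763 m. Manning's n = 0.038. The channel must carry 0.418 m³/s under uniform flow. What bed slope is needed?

S = 0.000321

For a triangular section with side slope z = 3: A = zy² = 3×0.763² = 1.747 m²; P = 2y√(1+z²) = 2×0.763×3.162 = 4.826 m.
Hydraulic radius R = A/P = 1.747/4.826 = 0.3619 m.
From Manning's equation, S = [nQ / (1 A R^(2/3))]² = [0.038 × 0.418 / (1 × 1.747 × 0.3619^(2/3))]² = 0.000321.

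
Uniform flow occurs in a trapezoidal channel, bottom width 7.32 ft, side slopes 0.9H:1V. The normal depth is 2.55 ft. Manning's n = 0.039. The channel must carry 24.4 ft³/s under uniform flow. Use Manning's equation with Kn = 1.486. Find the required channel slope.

With bottom width b = 7.32 ft and side slope z = 0.9: A = (b + zy)y = (7.32 + 0.9×2.55)×2.55 = 24.52 ft²; P = b + 2y√(1+z²) = 7.32 + 2×2.55×1.345 = 14.18 ft.
Hydraulic radius R = A/P = 24.52/14.18 = 1.729 ft.
From Manning's equation, S = [nQ / (1.486 A R^(2/3))]² = [0.039 × 24.4 / (1.486 × 24.52 × 1.729^(2/3))]² = 0.000329.

S = 0.000329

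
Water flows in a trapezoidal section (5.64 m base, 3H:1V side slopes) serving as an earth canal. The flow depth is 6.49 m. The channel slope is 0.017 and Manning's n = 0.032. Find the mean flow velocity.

V = 9.38 m/s

With bottom width b = 5.64 m and side slope z = 3: A = (b + zy)y = (5.64 + 3×6.49)×6.49 = 163 m²; P = b + 2y√(1+z²) = 5.64 + 2×6.49×3.162 = 46.69 m.
Hydraulic radius R = A/P = 163/46.69 = 3.491 m.
From Manning's equation, V = (1/n) R^(2/3) S^(1/2) = (1/0.032) × 3.491^(2/3) × 0.017^(1/2) = 9.38 m/s.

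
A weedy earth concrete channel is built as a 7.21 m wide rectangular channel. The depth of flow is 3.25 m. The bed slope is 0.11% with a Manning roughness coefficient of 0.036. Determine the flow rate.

Flow area A = b·y = 7.21 × 3.25 = 23.43 m². Wetted perimeter P = b + 2y = 7.21 + 2×3.25 = 13.71 m.
Hydraulic radius R = A/P = 23.43/13.71 = 1.709 m.
Manning's equation: Q = (1/n) A R^(2/3) S^(1/2) = (1/0.036) × 23.43 × 1.709^(2/3) × 0.0011^(1/2) = 30.9 m³/s.

Q = 30.9 m³/s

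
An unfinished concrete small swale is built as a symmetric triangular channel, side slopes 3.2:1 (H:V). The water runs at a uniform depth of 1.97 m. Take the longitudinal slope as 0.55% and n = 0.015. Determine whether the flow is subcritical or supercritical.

For a triangular section with side slope z = 3.2: A = zy² = 3.2×1.97² = 12.42 m²; P = 2y√(1+z²) = 2×1.97×3.353 = 13.21 m.
Hydraulic radius R = A/P = 12.42/13.21 = 0.9402 m.
V = (1/n) R^(2/3) √S = (1/0.015) × 0.9402^(2/3) × √0.0055 = 4.745 m/s. Hydraulic depth D_h = A/T = 12.42/12.61 = 0.985 m.
Froude number Fr = V/√(g·D_h) = 4.745/√(9.81×0.985) = 1.53, which is greater than 1, so the flow is supercritical.

supercritical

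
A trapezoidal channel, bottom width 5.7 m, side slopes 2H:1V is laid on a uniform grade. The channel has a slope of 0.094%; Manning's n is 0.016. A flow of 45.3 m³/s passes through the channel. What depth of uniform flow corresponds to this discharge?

y_n = 2.01 m

Manning's equation rearranged: A R^(2/3) = nQ / (1·√S) = 0.016 × 45.3 / (√0.00094) = 23.64.
Try y = 1.43 m: A R^(2/3) = 12.34 — low.
Try y = 2.51 m: A R^(2/3) = 36.65 — high.
Try y = 2.01 m: A R^(2/3) = 23.63 — ≈ 23.64.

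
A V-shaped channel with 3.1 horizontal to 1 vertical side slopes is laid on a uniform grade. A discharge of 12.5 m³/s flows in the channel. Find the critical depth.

y_c = 1.27 m

At critical depth, Q² T / (g A³) = 1, i.e. A³/T = Q²/g = 12.5²/9.81 = 15.93.
At y = 1.6 m: A³/T = 50.38 — high.
At y = 0.924 m: A³/T = 3.236 — low.
At y = 1.27 m: A³/T = 15.87 — ≈ 15.93.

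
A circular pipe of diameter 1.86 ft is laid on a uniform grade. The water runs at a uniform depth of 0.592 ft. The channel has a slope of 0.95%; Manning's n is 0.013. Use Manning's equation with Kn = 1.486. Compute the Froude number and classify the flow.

supercritical

For a circular section of diameter D = 1.86 ft at depth y = 0.592 ft, the central angle is θ = 2 arccos(1 − 2y/D) = 2.398 rad. Then A = (D²/8)(θ − sin θ) = 0.744 ft² and P = Dθ/2 = 2.23 ft.
Hydraulic radius R = A/P = 0.744/2.23 = 0.3337 ft.
V = (1.486/n) R^(2/3) √S = (1.486/0.013) × 0.3337^(2/3) × √0.0095 = 5.36 ft/s. Hydraulic depth D_h = A/T = 0.744/1.733 = 0.4294 ft.
Froude number Fr = V/√(g·D_h) = 5.36/√(32.2×0.4294) = 1.44, which is greater than 1, so the flow is supercritical.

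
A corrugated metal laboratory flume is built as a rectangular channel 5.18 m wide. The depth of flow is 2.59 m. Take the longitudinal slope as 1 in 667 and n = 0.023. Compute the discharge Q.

Q = 26.8 m³/s

Flow area A = b·y = 5.18 × 2.59 = 13.42 m². Wetted perimeter P = b + 2y = 5.18 + 2×2.59 = 10.36 m.
Hydraulic radius R = A/P = 13.42/10.36 = 1.295 m.
Manning's equation: Q = (1/n) A R^(2/3) S^(1/2) = (1/0.023) × 13.42 × 1.295^(2/3) × 0.001499^(1/2) = 26.8 m³/s.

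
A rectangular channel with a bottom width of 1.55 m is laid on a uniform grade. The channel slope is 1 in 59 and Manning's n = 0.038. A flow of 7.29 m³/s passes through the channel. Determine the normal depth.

Manning's equation rearranged: A R^(2/3) = nQ / (1·√S) = 0.038 × 7.29 / (√0.01695) = 2.128.
At y = 1.57 m: A R^(2/3) = 1.571 — low.
At y = 2.19 m: A R^(2/3) = 2.34 — high.
At y = 2.02 m: A R^(2/3) = 2.127 — matches.

y_n = 2.02 m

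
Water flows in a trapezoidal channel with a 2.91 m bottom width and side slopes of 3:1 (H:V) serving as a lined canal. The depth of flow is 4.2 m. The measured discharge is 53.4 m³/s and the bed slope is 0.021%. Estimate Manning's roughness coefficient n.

With bottom width b = 2.91 m and side slope z = 3: A = (b + zy)y = (2.91 + 3×4.2)×4.2 = 65.14 m²; P = b + 2y√(1+z²) = 2.91 + 2×4.2×3.162 = 29.47 m.
Hydraulic radius R = A/P = 65.14/29.47 = 2.21 m.
Rearranging Manning's equation: n = (1/Q) A R^(2/3) S^(1/2) = (1/53.4) × 65.14 × 2.21^(2/3) × √0.00021 = 0.03.

n = 0.03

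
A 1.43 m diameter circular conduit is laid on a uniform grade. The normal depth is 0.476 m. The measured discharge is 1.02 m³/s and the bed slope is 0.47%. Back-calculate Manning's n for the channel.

For a circular section of diameter D = 1.43 m at depth y = 0.476 m, the central angle is θ = 2 arccos(1 − 2y/D) = 2.46 rad. Then A = (D²/8)(θ − sin θ) = 0.4677 m² and P = Dθ/2 = 1.759 m.
Hydraulic radius R = A/P = 0.4677/1.759 = 0.2659 m.
Rearranging Manning's equation: n = (1/Q) A R^(2/3) S^(1/2) = (1/1.02) × 0.4677 × 0.2659^(2/3) × √0.0047 = 0.013.

n = 0.013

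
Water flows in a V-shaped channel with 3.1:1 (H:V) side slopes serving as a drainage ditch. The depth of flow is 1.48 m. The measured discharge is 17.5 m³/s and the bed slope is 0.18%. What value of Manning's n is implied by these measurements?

n = 0.013

For a triangular section with side slope z = 3.1: A = zy² = 3.1×1.48² = 6.79 m²; P = 2y√(1+z²) = 2×1.48×3.257 = 9.642 m.
Hydraulic radius R = A/P = 6.79/9.642 = 0.7043 m.
Rearranging Manning's equation: n = (1/Q) A R^(2/3) S^(1/2) = (1/17.5) × 6.79 × 0.7043^(2/3) × √0.0018 = 0.013.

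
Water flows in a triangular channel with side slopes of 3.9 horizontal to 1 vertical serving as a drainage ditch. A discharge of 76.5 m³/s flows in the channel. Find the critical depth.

y_c = 2.39 m

At critical depth, Q² T / (g A³) = 1, i.e. A³/T = Q²/g = 76.5²/9.81 = 596.6.
Trying y = 3.01 m: A³/T = 1879 — over.
Trying y = 1.9 m: A³/T = 188.3 — short.
Trying y = 2.39 m: A³/T = 593 — matches.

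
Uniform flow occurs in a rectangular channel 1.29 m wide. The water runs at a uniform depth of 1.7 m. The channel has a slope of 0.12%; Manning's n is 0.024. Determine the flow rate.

Q = 1.91 m³/s

Flow area A = b·y = 1.29 × 1.7 = 2.193 m². Wetted perimeter P = b + 2y = 1.29 + 2×1.7 = 4.69 m.
Hydraulic radius R = A/P = 2.193/4.69 = 0.4676 m.
Manning's equation: Q = (1/n) A R^(2/3) S^(1/2) = (1/0.024) × 2.193 × 0.4676^(2/3) × 0.0012^(1/2) = 1.91 m³/s.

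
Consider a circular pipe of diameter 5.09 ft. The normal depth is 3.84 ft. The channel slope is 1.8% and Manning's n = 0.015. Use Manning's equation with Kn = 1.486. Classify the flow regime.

supercritical

For a circular section of diameter D = 5.09 ft at depth y = 3.84 ft, the central angle is θ = 2 arccos(1 − 2y/D) = 4.209 rad. Then A = (D²/8)(θ − sin θ) = 16.47 ft² and P = Dθ/2 = 10.71 ft.
Hydraulic radius R = A/P = 16.47/10.71 = 1.537 ft.
V = (1.486/n) R^(2/3) √S = (1.486/0.015) × 1.537^(2/3) × √0.018 = 17.7 ft/s. Hydraulic depth D_h = A/T = 16.47/4.382 = 3.759 ft.
Froude number Fr = V/√(g·D_h) = 17.7/√(32.2×3.759) = 1.61, which is greater than 1, so the flow is supercritical.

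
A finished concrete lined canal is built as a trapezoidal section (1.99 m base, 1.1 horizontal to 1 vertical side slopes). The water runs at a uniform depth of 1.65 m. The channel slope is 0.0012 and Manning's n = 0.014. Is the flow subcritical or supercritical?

With bottom width b = 1.99 m and side slope z = 1.1: A = (b + zy)y = (1.99 + 1.1×1.65)×1.65 = 6.278 m²; P = b + 2y√(1+z²) = 1.99 + 2×1.65×1.487 = 6.896 m.
Hydraulic radius R = A/P = 6.278/6.896 = 0.9104 m.
V = (1/n) R^(2/3) √S = (1/0.014) × 0.9104^(2/3) × √0.0012 = 2.324 m/s. Hydraulic depth D_h = A/T = 6.278/5.62 = 1.117 m.
Froude number Fr = V/√(g·D_h) = 2.324/√(9.81×1.117) = 0.702, which is less than 1, so the flow is subcritical.

subcritical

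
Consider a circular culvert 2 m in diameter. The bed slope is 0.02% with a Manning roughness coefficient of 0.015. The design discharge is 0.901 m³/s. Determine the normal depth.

y_n = 0.98 m

Manning's equation rearranged: A R^(2/3) = nQ / (1·√S) = 0.015 × 0.901 / (√0.0002) = 0.9557.
Trying y = 0.724 m: A R^(2/3) = 0.5544 — short.
Trying y = 1.22 m: A R^(2/3) = 1.363 — over.
Trying y = 0.98 m: A R^(2/3) = 0.956 — matches.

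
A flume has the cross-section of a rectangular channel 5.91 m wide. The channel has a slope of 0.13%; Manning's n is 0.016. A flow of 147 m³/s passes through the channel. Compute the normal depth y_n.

Manning's equation rearranged: A R^(2/3) = nQ / (1·√S) = 0.016 × 147 / (√0.0013) = 65.23.
At y = 5.53 m: A R^(2/3) = 50.59 — too small.
At y = 6.81 m: A R^(2/3) = 65.18 — close enough.

y_n = 6.81 m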